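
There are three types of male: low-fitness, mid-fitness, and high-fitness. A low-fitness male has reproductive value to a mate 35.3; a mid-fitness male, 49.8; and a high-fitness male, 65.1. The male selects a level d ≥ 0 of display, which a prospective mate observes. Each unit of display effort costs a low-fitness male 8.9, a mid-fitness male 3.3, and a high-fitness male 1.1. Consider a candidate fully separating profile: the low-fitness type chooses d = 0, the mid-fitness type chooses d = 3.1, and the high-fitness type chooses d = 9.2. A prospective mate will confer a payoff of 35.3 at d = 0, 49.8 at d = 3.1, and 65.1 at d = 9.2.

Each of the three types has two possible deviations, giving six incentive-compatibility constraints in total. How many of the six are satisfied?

High-fitness (own payoff 65.1 − 1.1×9.2 = 54.98): to d=0 gives 35.3 → no gain ✓; to d=3.1 gives 49.8 − 1.1×3.1 = 46.39 → no gain ✓.
Low-fitness (own payoff 35.3): to d=3.1 gives 49.8 − 8.9×3.1 = 22.21 → no gain ✓; to d=9.2 gives 65.1 − 8.9×9.2 = -16.78 → no gain ✓.
Mid-fitness (own payoff 49.8 − 3.3×3.1 = 39.57): to d=0 gives 35.3 → no gain ✓; to d=9.2 gives 65.1 − 3.3×9.2 = 34.74 → no gain ✓.
6 of the 6 constraints hold; this profile is a separating equilibrium.

6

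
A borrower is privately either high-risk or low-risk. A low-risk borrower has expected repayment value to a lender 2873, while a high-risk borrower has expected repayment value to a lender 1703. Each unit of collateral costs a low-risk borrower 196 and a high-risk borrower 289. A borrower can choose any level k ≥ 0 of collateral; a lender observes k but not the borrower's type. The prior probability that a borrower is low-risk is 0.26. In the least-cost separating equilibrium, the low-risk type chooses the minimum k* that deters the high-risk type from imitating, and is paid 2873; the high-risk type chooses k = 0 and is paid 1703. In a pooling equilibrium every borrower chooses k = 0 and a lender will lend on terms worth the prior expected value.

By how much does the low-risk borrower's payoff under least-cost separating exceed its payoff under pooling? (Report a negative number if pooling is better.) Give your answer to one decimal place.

72.3

Least-cost separating signal: k* solves 1703 = 2873 − 289·k*, so k* = (2873 − 1703)/289 ≈ 4.0484.
Low-risk type's separating payoff: 2873 − 196 × k* = 2873 − 196 × (2873 − 1703)/289 = 2873 − 229320/289 ≈ 2079.505.
Pooling payoff: 0.26 × 2873 + 0.74 × 1703 = 2007.2.
Difference: 2079.505 − 2007.2 = 72.305, i.e. 72.3 to one decimal place.
The low-risk type prefers to separate.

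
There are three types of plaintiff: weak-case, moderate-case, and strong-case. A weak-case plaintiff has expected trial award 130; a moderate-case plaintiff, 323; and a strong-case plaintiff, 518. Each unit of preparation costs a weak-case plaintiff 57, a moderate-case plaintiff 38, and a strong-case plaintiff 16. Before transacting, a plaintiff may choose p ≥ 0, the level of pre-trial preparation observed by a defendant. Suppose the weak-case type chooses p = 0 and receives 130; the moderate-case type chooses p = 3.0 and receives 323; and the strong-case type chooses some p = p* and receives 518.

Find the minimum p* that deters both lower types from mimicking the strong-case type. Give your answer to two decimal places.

8.13

Moderate-case type (on-path payoff 323 − 38×3.0 = 209) won't mimic when 209 ≥ 518 − 38·p*, i.e. p* ≥ 8.13.
Weak-case type (on-path payoff 130) won't mimic when 130 ≥ 518 − 57·p*, i.e. p* ≥ 6.81.
Both must hold, so p* = max(6.81, 8.13) = 8.13. The moderate-case type's constraint binds.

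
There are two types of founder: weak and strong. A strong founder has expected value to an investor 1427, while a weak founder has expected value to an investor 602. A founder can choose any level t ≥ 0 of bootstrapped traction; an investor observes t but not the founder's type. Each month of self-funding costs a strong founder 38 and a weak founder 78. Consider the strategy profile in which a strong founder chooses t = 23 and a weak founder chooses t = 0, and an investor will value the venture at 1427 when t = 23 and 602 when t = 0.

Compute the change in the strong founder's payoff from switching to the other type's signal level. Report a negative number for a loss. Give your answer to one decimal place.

Playing t = 23 the strong founder receives 1427 − 38 × 23 = 553.
Deviating to t = 0 yields 602 instead.
Gain from deviating: 602 − 553 = 49.0.
The gain is positive, so the strong type's incentive-compatibility constraint is violated — this profile is not a separating equilibrium.

49.0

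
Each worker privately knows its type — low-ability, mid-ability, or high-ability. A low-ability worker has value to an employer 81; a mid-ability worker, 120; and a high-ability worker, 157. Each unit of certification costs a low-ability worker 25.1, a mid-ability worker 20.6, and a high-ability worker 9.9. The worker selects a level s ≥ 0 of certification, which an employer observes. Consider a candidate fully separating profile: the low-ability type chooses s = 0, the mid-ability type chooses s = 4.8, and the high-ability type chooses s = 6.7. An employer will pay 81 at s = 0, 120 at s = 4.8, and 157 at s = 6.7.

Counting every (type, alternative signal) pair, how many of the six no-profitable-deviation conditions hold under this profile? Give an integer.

Mid-ability (own payoff 120 − 20.6×4.8 = 21.12): to s=0 gives 81 → profitable ✗; to s=6.7 gives 157 − 20.6×6.7 = 18.98 → no gain ✓.
Low-ability (own payoff 81): to s=4.8 gives 120 − 25.1×4.8 = -0.48 → no gain ✓; to s=6.7 gives 157 − 25.1×6.7 = -11.17 → no gain ✓.
High-ability (own payoff 157 − 9.9×6.7 = 90.67): to s=0 gives 81 → no gain ✓; to s=4.8 gives 120 − 9.9×4.8 = 72.48 → no gain ✓.
5 of the 6 constraints hold; not an equilibrium.

5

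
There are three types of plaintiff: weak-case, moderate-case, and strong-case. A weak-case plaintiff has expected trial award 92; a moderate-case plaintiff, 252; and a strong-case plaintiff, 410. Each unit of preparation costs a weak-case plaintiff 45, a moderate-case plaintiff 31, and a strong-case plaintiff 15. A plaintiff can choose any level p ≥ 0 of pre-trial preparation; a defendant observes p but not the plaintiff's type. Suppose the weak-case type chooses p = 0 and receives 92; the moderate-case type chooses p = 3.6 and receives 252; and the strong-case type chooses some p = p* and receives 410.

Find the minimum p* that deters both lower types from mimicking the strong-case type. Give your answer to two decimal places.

Weak-case type (on-path payoff 92) won't mimic when 92 ≥ 410 − 45·p*, i.e. p* ≥ 7.07.
Moderate-case type (on-path payoff 252 − 31×3.6 = 140.4) won't mimic when 140.4 ≥ 410 − 31·p*, i.e. p* ≥ 8.70.
Both must hold, so p* = max(7.07, 8.70) = 8.70. The moderate-case type's constraint binds.

8.70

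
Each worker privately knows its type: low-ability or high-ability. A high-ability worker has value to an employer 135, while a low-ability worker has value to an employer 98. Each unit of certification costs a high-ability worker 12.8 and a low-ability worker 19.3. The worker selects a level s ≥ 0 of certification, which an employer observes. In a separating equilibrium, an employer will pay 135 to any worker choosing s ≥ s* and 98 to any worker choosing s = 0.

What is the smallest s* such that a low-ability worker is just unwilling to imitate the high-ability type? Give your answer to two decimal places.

A low-ability worker choosing s = 0 receives 98.
Imitating at s* instead would pay 135 at cost 19.3·s*, netting 135 − 19.3·s*.
Indifference: 98 = 135 − 19.3·s*, so s* = (135 − 98) / 19.3 ≈ 1.92.
This is the low-ability type's binding incentive-compatibility constraint; any s ≥ 1.92 sustains separation on that side.

1.92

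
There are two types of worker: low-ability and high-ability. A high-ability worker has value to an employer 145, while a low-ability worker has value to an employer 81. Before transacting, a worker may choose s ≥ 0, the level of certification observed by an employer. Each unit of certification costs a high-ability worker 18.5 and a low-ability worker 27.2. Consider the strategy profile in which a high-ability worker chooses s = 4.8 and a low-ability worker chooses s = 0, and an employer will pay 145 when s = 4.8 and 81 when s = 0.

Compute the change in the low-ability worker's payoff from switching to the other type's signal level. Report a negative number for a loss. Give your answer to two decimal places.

Playing s = 0 the low-ability worker receives 81.
Deviating to s = 4.8 brings payment 145 at cost 27.2 × 4.8 = 130.56, netting 14.44.
Gain from deviating: 14.44 − 81 = -66.56.
The gain is negative, so the low-ability type's incentive-compatibility constraint is satisfied.

-66.56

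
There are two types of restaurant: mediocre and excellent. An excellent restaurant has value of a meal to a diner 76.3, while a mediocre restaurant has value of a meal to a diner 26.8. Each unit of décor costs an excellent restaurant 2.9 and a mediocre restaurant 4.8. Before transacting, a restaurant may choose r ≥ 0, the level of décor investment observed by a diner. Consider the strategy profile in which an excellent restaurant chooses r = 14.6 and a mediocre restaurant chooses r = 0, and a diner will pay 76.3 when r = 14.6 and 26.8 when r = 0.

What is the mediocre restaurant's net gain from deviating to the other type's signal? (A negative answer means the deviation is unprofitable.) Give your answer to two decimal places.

-20.58

Playing r = 0 the mediocre restaurant receives 26.8.
Deviating to r = 14.6 brings payment 76.3 at cost 4.8 × 14.6 = 70.08, netting 6.22.
Gain from deviating: 6.22 − 26.8 = -20.58.
The gain is negative, so the mediocre type's incentive-compatibility constraint is satisfied.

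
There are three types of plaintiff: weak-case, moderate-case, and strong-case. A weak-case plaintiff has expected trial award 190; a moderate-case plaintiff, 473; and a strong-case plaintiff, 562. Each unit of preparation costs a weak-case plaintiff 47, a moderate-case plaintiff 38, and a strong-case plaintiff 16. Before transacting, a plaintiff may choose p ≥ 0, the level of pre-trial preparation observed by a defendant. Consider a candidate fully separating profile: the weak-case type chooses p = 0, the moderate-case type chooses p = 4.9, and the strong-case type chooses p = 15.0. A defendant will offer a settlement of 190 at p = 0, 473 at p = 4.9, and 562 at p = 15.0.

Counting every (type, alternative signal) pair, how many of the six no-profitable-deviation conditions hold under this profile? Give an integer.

4

Weak-case (own payoff 190): to p=4.9 gives 473 − 47×4.9 = 242.7 → profitable ✗; to p=15.0 gives 562 − 47×15.0 = -143 → no gain ✓.
Strong-case (own payoff 562 − 16×15.0 = 322): to p=0 gives 190 → no gain ✓; to p=4.9 gives 473 − 16×4.9 = 394.6 → profitable ✗.
Moderate-case (own payoff 473 − 38×4.9 = 286.8): to p=0 gives 190 → no gain ✓; to p=15.0 gives 562 − 38×15.0 = -8 → no gain ✓.
4 of the 6 constraints hold; not an equilibrium.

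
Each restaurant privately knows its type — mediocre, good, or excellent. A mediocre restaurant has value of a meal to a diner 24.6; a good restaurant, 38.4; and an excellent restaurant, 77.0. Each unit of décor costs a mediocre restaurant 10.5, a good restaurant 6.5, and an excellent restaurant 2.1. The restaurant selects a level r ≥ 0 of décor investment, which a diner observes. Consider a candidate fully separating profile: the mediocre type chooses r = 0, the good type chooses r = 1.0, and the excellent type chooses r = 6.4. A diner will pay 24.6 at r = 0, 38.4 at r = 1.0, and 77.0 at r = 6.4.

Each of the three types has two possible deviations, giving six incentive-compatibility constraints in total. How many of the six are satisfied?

Excellent (own payoff 77.0 − 2.1×6.4 = 63.56): to r=0 gives 24.6 → no gain ✓; to r=1.0 gives 38.4 − 2.1×1.0 = 36.3 → no gain ✓.
Mediocre (own payoff 24.6): to r=1.0 gives 38.4 − 10.5×1.0 = 27.9 → profitable ✗; to r=6.4 gives 77.0 − 10.5×6.4 = 9.8 → no gain ✓.
Good (own payoff 38.4 − 6.5×1.0 = 31.9): to r=0 gives 24.6 → no gain ✓; to r=6.4 gives 77.0 − 6.5×6.4 = 35.4 → profitable ✗.
4 of the 6 constraints hold; not an equilibrium.

4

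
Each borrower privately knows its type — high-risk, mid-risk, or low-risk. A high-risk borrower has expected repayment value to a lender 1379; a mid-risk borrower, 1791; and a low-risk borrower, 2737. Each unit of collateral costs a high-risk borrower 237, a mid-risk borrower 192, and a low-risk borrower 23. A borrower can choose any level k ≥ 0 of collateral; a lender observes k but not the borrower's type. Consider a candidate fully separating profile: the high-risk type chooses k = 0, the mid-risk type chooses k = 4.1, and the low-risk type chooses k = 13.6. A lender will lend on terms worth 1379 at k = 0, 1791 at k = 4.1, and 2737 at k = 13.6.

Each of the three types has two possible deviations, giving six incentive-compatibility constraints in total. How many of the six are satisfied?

5

Mid-risk (own payoff 1791 − 192×4.1 = 1003.8): to k=0 gives 1379 → profitable ✗; to k=13.6 gives 2737 − 192×13.6 = 125.8 → no gain ✓.
Low-risk (own payoff 2737 − 23×13.6 = 2424.2): to k=0 gives 1379 → no gain ✓; to k=4.1 gives 1791 − 23×4.1 = 1696.7 → no gain ✓.
High-risk (own payoff 1379): to k=4.1 gives 1791 − 237×4.1 = 819.3 → no gain ✓; to k=13.6 gives 2737 − 237×13.6 = -486.2 → no gain ✓.
5 of the 6 constraints hold; not an equilibrium.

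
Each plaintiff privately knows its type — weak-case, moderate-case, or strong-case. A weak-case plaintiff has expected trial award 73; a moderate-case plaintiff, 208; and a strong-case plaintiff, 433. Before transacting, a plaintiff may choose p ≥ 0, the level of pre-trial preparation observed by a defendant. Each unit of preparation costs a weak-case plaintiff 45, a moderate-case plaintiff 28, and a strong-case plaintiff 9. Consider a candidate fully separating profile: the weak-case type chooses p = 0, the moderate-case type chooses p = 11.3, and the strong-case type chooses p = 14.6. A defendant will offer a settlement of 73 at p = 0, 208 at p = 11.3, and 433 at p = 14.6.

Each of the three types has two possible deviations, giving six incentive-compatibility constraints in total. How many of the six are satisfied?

Strong-case (own payoff 433 − 9×14.6 = 301.6): to p=0 gives 73 → no gain ✓; to p=11.3 gives 208 − 9×11.3 = 106.3 → no gain ✓.
Moderate-case (own payoff 208 − 28×11.3 = -108.4): to p=0 gives 73 → profitable ✗; to p=14.6 gives 433 − 28×14.6 = 24.2 → profitable ✗.
Weak-case (own payoff 73): to p=11.3 gives 208 − 45×11.3 = -300.5 → no gain ✓; to p=14.6 gives 433 − 45×14.6 = -224 → no gain ✓.
4 of the 6 constraints hold; not an equilibrium.

4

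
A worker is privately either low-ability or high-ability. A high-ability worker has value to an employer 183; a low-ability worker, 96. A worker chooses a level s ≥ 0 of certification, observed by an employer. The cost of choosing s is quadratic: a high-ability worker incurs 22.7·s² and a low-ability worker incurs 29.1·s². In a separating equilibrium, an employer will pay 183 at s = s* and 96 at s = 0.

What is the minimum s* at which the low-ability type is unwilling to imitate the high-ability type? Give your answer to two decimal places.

The low-ability type at s = 0 receives 96; imitating at s* yields 183 − 29.1·s*².
Indifference: 96 = 183 − 29.1·s*², so s*² = (183 − 96) / 29.1 ≈ 2.9897.
s* = √2.9897 ≈ 1.73.

1.73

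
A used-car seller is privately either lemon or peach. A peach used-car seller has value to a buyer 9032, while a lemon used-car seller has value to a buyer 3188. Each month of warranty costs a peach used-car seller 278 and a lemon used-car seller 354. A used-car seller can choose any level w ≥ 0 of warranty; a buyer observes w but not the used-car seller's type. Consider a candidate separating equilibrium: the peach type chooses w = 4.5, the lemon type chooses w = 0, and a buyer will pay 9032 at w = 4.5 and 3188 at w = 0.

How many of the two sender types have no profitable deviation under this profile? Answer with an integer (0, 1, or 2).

1

Lemon type: stay at 0 → 3188; mimic → 9032 − 354 × 4.5 = 7439. IC fails (3188 < 7439).
Peach type: signal → 9032 − 278 × 4.5 = 7781; deviate to 0 → 3188. IC holds (7781 ≥ 3188).
1 of 2 constraints hold, so this profile is not an equilibrium.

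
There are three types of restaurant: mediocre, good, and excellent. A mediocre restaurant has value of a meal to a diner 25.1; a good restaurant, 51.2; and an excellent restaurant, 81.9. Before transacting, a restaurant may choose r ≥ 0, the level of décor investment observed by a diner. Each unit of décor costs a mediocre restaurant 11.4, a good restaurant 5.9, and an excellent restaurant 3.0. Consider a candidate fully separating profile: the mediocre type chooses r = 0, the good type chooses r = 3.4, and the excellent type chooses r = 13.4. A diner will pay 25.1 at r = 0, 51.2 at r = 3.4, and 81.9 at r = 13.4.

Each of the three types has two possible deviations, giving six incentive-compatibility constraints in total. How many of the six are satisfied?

6

Mediocre (own payoff 25.1): to r=3.4 gives 51.2 − 11.4×3.4 = 12.44 → no gain ✓; to r=13.4 gives 81.9 − 11.4×13.4 = -70.86 → no gain ✓.
Excellent (own payoff 81.9 − 3.0×13.4 = 41.7): to r=0 gives 25.1 → no gain ✓; to r=3.4 gives 51.2 − 3.0×3.4 = 41 → no gain ✓.
Good (own payoff 51.2 − 5.9×3.4 = 31.14): to r=0 gives 25.1 → no gain ✓; to r=13.4 gives 81.9 − 5.9×13.4 = 2.84 → no gain ✓.
6 of the 6 constraints hold; this profile is a separating equilibrium.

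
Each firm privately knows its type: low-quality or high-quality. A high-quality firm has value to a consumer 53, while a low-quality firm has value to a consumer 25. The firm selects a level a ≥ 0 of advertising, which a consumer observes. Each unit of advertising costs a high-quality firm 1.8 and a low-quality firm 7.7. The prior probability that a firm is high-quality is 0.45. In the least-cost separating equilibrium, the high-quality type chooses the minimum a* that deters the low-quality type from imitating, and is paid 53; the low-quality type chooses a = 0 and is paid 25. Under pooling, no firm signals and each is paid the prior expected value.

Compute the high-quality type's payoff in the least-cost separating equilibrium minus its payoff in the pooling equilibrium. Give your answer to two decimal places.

Least-cost separating signal: a* solves 25 = 53 − 7.7·a*, so a* = (53 − 25)/7.7 ≈ 3.6364.
High-quality type's separating payoff: 53 − 1.8 × a* = 53 − 1.8 × (53 − 25)/7.7 = 53 − 50.4/7.7 ≈ 46.4545.
Pooling payoff: 0.45 × 53 + 0.55 × 25 = 37.6.
Difference: 46.4545 − 37.6 = 8.8545, i.e. 8.85 to two decimal places.
The high-quality type prefers to separate.

8.85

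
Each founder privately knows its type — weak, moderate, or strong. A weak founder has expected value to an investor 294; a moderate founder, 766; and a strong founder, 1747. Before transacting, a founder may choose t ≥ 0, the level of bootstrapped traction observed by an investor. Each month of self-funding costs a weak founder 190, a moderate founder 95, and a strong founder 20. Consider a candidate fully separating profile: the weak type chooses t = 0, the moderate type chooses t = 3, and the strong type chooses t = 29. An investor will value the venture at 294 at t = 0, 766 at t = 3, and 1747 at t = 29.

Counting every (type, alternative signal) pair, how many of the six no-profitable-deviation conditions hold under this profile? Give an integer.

Moderate (own payoff 766 − 95×3 = 481): to t=0 gives 294 → no gain ✓; to t=29 gives 1747 − 95×29 = -1008 → no gain ✓.
Strong (own payoff 1747 − 20×29 = 1167): to t=0 gives 294 → no gain ✓; to t=3 gives 766 − 20×3 = 706 → no gain ✓.
Weak (own payoff 294): to t=3 gives 766 − 190×3 = 196 → no gain ✓; to t=29 gives 1747 − 190×29 = -3763 → no gain ✓.
6 of the 6 constraints hold; this profile is a separating equilibrium.

6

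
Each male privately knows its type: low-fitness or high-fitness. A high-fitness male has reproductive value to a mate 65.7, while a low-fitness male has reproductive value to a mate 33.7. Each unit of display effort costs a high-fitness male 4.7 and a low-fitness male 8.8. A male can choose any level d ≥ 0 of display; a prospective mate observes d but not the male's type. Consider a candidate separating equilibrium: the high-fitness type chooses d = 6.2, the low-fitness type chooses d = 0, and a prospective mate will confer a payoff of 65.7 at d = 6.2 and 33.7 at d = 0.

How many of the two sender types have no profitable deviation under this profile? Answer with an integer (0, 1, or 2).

Low-fitness type: stay at 0 → 33.7; mimic → 65.7 − 8.8 × 6.2 = 11.14. IC holds (33.7 ≥ 11.14).
High-fitness type: signal → 65.7 − 4.7 × 6.2 = 36.56; deviate to 0 → 33.7. IC holds (36.56 ≥ 33.7).
2 of 2 constraints hold, so this is a separating equilibrium.

2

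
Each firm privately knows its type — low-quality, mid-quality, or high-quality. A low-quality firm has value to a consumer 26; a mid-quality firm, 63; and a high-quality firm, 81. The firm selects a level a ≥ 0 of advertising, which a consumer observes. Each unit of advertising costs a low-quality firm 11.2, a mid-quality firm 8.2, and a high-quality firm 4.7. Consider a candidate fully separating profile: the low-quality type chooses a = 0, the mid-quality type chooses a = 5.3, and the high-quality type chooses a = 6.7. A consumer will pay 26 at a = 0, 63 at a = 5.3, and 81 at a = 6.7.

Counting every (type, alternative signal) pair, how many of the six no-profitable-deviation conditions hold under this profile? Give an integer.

Mid-quality (own payoff 63 − 8.2×5.3 = 19.54): to a=0 gives 26 → profitable ✗; to a=6.7 gives 81 − 8.2×6.7 = 26.06 → profitable ✗.
Low-quality (own payoff 26): to a=5.3 gives 63 − 11.2×5.3 = 3.64 → no gain ✓; to a=6.7 gives 81 − 11.2×6.7 = 5.96 → no gain ✓.
High-quality (own payoff 81 − 4.7×6.7 = 49.51): to a=0 gives 26 → no gain ✓; to a=5.3 gives 63 − 4.7×5.3 = 38.09 → no gain ✓.
4 of the 6 constraints hold; not an equilibrium.

4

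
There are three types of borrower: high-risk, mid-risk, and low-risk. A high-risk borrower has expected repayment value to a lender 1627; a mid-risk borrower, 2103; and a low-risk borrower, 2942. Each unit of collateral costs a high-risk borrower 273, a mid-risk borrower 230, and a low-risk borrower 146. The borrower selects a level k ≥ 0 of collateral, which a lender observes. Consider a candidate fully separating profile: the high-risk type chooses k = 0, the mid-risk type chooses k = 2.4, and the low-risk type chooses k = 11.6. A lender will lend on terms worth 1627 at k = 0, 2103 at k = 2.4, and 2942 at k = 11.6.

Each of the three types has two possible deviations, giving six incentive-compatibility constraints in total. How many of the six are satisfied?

High-risk (own payoff 1627): to k=2.4 gives 2103 − 273×2.4 = 1447.8 → no gain ✓; to k=11.6 gives 2942 − 273×11.6 = -224.8 → no gain ✓.
Low-risk (own payoff 2942 − 146×11.6 = 1248.4): to k=0 gives 1627 → profitable ✗; to k=2.4 gives 2103 − 146×2.4 = 1752.6 → profitable ✗.
Mid-risk (own payoff 2103 − 230×2.4 = 1551): to k=0 gives 1627 → profitable ✗; to k=11.6 gives 2942 − 230×11.6 = 274 → no gain ✓.
3 of the 6 constraints hold; not an equilibrium.

3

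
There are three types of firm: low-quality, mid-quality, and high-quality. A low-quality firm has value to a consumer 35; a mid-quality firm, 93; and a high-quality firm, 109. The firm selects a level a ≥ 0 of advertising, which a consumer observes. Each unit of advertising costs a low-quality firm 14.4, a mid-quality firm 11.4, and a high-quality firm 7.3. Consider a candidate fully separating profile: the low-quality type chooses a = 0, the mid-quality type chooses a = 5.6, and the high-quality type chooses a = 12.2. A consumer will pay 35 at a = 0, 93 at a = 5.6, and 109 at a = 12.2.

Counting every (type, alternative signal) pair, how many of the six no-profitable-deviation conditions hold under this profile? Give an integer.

High-quality (own payoff 109 − 7.3×12.2 = 19.94): to a=0 gives 35 → profitable ✗; to a=5.6 gives 93 − 7.3×5.6 = 52.12 → profitable ✗.
Low-quality (own payoff 35): to a=5.6 gives 93 − 14.4×5.6 = 12.36 → no gain ✓; to a=12.2 gives 109 − 14.4×12.2 = -66.68 → no gain ✓.
Mid-quality (own payoff 93 − 11.4×5.6 = 29.16): to a=0 gives 35 → profitable ✗; to a=12.2 gives 109 − 11.4×12.2 = -30.08 → no gain ✓.
3 of the 6 constraints hold; not an equilibrium.

3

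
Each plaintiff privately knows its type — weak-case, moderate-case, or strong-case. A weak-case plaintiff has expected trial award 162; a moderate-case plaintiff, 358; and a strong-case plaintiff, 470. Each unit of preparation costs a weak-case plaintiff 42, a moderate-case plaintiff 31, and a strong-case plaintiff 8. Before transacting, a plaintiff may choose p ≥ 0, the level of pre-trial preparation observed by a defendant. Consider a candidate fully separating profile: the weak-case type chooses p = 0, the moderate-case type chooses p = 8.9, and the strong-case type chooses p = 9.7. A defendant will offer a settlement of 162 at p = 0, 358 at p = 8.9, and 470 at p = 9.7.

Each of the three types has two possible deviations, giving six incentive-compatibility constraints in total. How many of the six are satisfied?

4

Weak-case (own payoff 162): to p=8.9 gives 358 − 42×8.9 = -15.8 → no gain ✓; to p=9.7 gives 470 − 42×9.7 = 62.6 → no gain ✓.
Strong-case (own payoff 470 − 8×9.7 = 392.4): to p=0 gives 162 → no gain ✓; to p=8.9 gives 358 − 8×8.9 = 286.8 → no gain ✓.
Moderate-case (own payoff 358 − 31×8.9 = 82.1): to p=0 gives 162 → profitable ✗; to p=9.7 gives 470 − 31×9.7 = 169.3 → profitable ✗.
4 of the 6 constraints hold; not an equilibrium.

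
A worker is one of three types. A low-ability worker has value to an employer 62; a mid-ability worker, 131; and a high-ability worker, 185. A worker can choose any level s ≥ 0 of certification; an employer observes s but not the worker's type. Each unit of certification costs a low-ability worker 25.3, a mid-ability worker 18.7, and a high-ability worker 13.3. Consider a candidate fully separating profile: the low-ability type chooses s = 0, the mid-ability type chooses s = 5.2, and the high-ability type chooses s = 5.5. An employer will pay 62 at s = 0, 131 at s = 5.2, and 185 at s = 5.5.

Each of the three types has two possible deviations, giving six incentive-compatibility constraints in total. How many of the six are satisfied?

4

Low-ability (own payoff 62): to s=5.2 gives 131 − 25.3×5.2 = -0.56 → no gain ✓; to s=5.5 gives 185 − 25.3×5.5 = 45.85 → no gain ✓.
High-ability (own payoff 185 − 13.3×5.5 = 111.85): to s=0 gives 62 → no gain ✓; to s=5.2 gives 131 − 13.3×5.2 = 61.84 → no gain ✓.
Mid-ability (own payoff 131 − 18.7×5.2 = 33.76): to s=0 gives 62 → profitable ✗; to s=5.5 gives 185 − 18.7×5.5 = 82.15 → profitable ✗.
4 of the 6 constraints hold; not an equilibrium.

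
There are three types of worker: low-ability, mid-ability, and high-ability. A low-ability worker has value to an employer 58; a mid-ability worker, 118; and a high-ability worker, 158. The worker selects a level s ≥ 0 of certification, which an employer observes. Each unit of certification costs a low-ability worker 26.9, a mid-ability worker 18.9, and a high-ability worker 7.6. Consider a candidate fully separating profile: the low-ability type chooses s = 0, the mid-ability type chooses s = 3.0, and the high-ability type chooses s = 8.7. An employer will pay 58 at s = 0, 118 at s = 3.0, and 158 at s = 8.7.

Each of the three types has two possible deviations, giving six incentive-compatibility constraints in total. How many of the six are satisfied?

5

Mid-ability (own payoff 118 − 18.9×3.0 = 61.3): to s=0 gives 58 → no gain ✓; to s=8.7 gives 158 − 18.9×8.7 = -6.43 → no gain ✓.
High-ability (own payoff 158 − 7.6×8.7 = 91.88): to s=0 gives 58 → no gain ✓; to s=3.0 gives 118 − 7.6×3.0 = 95.2 → profitable ✗.
Low-ability (own payoff 58): to s=3.0 gives 118 − 26.9×3.0 = 37.3 → no gain ✓; to s=8.7 gives 158 − 26.9×8.7 = -76.03 → no gain ✓.
5 of the 6 constraints hold; not an equilibrium.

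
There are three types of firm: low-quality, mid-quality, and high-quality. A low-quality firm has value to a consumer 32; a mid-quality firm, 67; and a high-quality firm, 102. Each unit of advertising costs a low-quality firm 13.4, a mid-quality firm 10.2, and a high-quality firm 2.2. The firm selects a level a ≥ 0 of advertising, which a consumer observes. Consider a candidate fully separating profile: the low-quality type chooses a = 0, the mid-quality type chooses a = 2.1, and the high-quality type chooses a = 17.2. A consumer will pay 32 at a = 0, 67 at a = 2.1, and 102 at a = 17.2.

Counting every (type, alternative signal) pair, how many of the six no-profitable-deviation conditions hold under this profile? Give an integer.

Mid-quality (own payoff 67 − 10.2×2.1 = 45.58): to a=0 gives 32 → no gain ✓; to a=17.2 gives 102 − 10.2×17.2 = -73.44 → no gain ✓.
High-quality (own payoff 102 − 2.2×17.2 = 64.16): to a=0 gives 32 → no gain ✓; to a=2.1 gives 67 − 2.2×2.1 = 62.38 → no gain ✓.
Low-quality (own payoff 32): to a=2.1 gives 67 − 13.4×2.1 = 38.86 → profitable ✗; to a=17.2 gives 102 − 13.4×17.2 = -128.48 → no gain ✓.
5 of the 6 constraints hold; not an equilibrium.

5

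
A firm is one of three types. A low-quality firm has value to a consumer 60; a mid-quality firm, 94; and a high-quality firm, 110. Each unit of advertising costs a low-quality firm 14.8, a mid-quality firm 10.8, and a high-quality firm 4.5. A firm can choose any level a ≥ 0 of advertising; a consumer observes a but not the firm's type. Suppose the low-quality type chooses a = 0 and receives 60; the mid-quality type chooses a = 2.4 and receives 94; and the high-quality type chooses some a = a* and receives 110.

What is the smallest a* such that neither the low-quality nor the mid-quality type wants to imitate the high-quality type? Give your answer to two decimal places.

3.88

Mid-quality type (on-path payoff 94 − 10.8×2.4 = 68.08) won't mimic when 68.08 ≥ 110 − 10.8·a*, i.e. a* ≥ 3.88.
Low-quality type (on-path payoff 60) won't mimic when 60 ≥ 110 − 14.8·a*, i.e. a* ≥ 3.38.
Both must hold, so a* = max(3.38, 3.88) = 3.88. The mid-quality type's constraint binds.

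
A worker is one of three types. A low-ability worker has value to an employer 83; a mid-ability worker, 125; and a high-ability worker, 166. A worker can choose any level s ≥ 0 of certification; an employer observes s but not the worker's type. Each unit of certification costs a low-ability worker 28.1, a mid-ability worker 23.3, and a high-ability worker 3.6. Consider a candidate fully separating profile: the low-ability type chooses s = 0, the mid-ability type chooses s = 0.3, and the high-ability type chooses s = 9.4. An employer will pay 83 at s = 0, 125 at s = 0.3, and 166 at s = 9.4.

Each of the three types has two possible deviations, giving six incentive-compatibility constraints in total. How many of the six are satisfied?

High-ability (own payoff 166 − 3.6×9.4 = 132.16): to s=0 gives 83 → no gain ✓; to s=0.3 gives 125 − 3.6×0.3 = 123.92 → no gain ✓.
Low-ability (own payoff 83): to s=0.3 gives 125 − 28.1×0.3 = 116.57 → profitable ✗; to s=9.4 gives 166 − 28.1×9.4 = -98.14 → no gain ✓.
Mid-ability (own payoff 125 − 23.3×0.3 = 118.01): to s=0 gives 83 → no gain ✓; to s=9.4 gives 166 − 23.3×9.4 = -53.02 → no gain ✓.
5 of the 6 constraints hold; not an equilibrium.

5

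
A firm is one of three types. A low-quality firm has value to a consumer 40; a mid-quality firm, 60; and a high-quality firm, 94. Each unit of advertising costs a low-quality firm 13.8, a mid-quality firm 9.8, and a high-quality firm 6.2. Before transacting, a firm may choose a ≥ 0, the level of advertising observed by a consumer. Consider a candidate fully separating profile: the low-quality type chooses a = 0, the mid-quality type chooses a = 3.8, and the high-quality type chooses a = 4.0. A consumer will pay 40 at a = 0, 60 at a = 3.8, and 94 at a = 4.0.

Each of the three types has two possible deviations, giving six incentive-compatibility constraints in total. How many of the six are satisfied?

4

Low-quality (own payoff 40): to a=3.8 gives 60 − 13.8×3.8 = 7.56 → no gain ✓; to a=4.0 gives 94 − 13.8×4.0 = 38.8 → no gain ✓.
High-quality (own payoff 94 − 6.2×4.0 = 69.2): to a=0 gives 40 → no gain ✓; to a=3.8 gives 60 − 6.2×3.8 = 36.44 → no gain ✓.
Mid-quality (own payoff 60 − 9.8×3.8 = 22.76): to a=0 gives 40 → profitable ✗; to a=4.0 gives 94 − 9.8×4.0 = 54.8 → profitable ✗.
4 of the 6 constraints hold; not an equilibrium.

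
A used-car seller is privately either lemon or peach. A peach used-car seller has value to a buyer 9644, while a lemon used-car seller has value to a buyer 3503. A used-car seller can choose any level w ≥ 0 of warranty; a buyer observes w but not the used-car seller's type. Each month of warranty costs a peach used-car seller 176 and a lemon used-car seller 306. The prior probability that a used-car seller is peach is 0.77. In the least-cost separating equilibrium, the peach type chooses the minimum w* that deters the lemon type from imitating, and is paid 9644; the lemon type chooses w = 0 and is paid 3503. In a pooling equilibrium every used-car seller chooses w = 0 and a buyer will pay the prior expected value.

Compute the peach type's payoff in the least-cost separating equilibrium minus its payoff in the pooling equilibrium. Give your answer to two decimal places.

-2119.65

Least-cost separating signal: w* solves 3503 = 9644 − 306·w*, so w* = (9644 − 3503)/306 ≈ 20.0686.
Peach type's separating payoff: 9644 − 176 × w* = 9644 − 176 × (9644 − 3503)/306 = 9644 − 1080816/306 ≈ 6111.9216.
Pooling payoff: 0.77 × 9644 + 0.23 × 3503 = 8231.57.
Difference: 6111.9216 − 8231.57 = -2119.6484, i.e. -2119.65 to two decimal places.
The peach type would prefer the pooling outcome.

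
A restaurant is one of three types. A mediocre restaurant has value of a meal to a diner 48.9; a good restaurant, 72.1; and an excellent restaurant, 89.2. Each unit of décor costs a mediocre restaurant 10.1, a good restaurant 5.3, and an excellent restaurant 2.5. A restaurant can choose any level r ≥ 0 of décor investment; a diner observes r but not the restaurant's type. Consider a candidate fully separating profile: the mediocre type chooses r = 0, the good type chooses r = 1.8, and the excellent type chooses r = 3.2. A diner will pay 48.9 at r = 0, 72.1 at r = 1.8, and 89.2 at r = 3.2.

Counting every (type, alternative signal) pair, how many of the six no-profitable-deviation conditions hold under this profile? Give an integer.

Good (own payoff 72.1 − 5.3×1.8 = 62.56): to r=0 gives 48.9 → no gain ✓; to r=3.2 gives 89.2 − 5.3×3.2 = 72.24 → profitable ✗.
Mediocre (own payoff 48.9): to r=1.8 gives 72.1 − 10.1×1.8 = 53.92 → profitable ✗; to r=3.2 gives 89.2 − 10.1×3.2 = 56.88 → profitable ✗.
Excellent (own payoff 89.2 − 2.5×3.2 = 81.2): to r=0 gives 48.9 → no gain ✓; to r=1.8 gives 72.1 − 2.5×1.8 = 67.6 → no gain ✓.
3 of the 6 constraints hold; not an equilibrium.

3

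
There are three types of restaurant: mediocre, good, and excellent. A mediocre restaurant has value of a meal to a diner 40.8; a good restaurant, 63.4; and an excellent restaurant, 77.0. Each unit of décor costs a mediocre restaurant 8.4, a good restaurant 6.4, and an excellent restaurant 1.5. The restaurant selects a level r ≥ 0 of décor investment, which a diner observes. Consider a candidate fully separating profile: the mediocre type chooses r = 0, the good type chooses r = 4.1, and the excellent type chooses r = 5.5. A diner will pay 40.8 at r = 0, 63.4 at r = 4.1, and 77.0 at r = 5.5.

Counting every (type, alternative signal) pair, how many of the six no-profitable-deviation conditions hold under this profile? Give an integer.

Excellent (own payoff 77.0 − 1.5×5.5 = 68.75): to r=0 gives 40.8 → no gain ✓; to r=4.1 gives 63.4 − 1.5×4.1 = 57.25 → no gain ✓.
Mediocre (own payoff 40.8): to r=4.1 gives 63.4 − 8.4×4.1 = 28.96 → no gain ✓; to r=5.5 gives 77.0 − 8.4×5.5 = 30.8 → no gain ✓.
Good (own payoff 63.4 − 6.4×4.1 = 37.16): to r=0 gives 40.8 → profitable ✗; to r=5.5 gives 77.0 − 6.4×5.5 = 41.8 → profitable ✗.
4 of the 6 constraints hold; not an equilibrium.

4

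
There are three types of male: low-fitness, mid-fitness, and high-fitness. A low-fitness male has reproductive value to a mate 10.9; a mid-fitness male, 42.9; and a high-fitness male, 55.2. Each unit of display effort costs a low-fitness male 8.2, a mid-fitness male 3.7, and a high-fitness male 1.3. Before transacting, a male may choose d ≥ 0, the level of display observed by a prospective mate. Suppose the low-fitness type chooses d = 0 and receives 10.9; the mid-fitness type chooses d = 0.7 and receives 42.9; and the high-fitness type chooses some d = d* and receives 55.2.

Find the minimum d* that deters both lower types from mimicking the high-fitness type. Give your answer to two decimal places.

Low-fitness type (on-path payoff 10.9) won't mimic when 10.9 ≥ 55.2 − 8.2·d*, i.e. d* ≥ 5.40.
Mid-fitness type (on-path payoff 42.9 − 3.7×0.7 = 40.31) won't mimic when 40.31 ≥ 55.2 − 3.7·d*, i.e. d* ≥ 4.02.
Both must hold, so d* = max(5.40, 4.02) = 5.40. The low-fitness type's constraint binds.

5.40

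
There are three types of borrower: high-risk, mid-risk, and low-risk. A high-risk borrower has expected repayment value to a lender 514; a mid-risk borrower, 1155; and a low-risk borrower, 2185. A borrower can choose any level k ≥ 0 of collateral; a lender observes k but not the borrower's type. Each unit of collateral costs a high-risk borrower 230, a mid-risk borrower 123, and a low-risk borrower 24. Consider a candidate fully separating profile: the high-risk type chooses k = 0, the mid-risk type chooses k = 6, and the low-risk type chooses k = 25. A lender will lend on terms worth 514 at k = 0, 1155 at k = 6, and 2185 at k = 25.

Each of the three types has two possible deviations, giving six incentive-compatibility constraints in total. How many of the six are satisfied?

5

Low-risk (own payoff 2185 − 24×25 = 1585): to k=0 gives 514 → no gain ✓; to k=6 gives 1155 − 24×6 = 1011 → no gain ✓.
Mid-risk (own payoff 1155 − 123×6 = 417): to k=0 gives 514 → profitable ✗; to k=25 gives 2185 − 123×25 = -890 → no gain ✓.
High-risk (own payoff 514): to k=6 gives 1155 − 230×6 = -225 → no gain ✓; to k=25 gives 2185 − 230×25 = -3565 → no gain ✓.
5 of the 6 constraints hold; not an equilibrium.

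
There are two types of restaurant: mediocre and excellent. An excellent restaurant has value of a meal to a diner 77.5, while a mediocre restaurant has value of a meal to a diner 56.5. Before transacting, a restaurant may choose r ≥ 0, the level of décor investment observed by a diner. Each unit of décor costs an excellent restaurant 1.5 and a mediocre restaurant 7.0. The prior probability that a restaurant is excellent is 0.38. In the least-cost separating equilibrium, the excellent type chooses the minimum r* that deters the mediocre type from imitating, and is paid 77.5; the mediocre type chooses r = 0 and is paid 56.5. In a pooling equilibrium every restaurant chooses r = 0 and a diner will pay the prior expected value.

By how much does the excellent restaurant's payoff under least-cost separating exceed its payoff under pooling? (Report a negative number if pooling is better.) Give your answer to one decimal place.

8.5

Least-cost separating signal: r* solves 56.5 = 77.5 − 7.0·r*, so r* = (77.5 − 56.5)/7.0 = 3.
Excellent type's separating payoff: 77.5 − 1.5 × r* = 77.5 − 1.5 × (77.5 − 56.5)/7.0 = 77.5 − 31.5/7.0 = 73.
Pooling payoff: 0.38 × 77.5 + 0.62 × 56.5 = 64.48.
Difference: 73 − 64.48 = 8.52, i.e. 8.5 to one decimal place.
The excellent type prefers to separate.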